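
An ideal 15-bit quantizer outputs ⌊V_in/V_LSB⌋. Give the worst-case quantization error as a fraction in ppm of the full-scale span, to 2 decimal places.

Truncating → worst-case error = 1 LSB = V_FS/2^15, so 1e+06/32768 = 30.5176 ppm of full scale.

30.52 ppm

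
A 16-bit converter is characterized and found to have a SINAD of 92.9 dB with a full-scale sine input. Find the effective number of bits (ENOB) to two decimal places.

15.14 bits

ENOB = (SINAD − 1.76) / 6.02 = (92.9 − 1.76)/6.02 = 15.140.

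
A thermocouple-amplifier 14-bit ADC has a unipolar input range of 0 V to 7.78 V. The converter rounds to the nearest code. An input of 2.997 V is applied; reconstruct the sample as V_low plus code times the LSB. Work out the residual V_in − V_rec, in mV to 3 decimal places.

One LSB is 7.78 V / 16384 = 474.85 µV.
(V_in − V_low)/LSB = (2.997 − 0)/0.000474854 = 6311.4201 → code 6311 (round).
Code 6311 maps back to 0 + 6311×0.000474854 V = 2.9968005 V.
Error = 2.997 − 2.9968005 = 0.000199463 V = 0.199 mV.

0.199 mV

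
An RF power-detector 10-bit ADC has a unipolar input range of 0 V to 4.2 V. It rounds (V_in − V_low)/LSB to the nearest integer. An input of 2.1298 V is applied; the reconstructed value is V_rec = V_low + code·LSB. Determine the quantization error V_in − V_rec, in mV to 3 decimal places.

1.089 mV

LSB = 4.2/2^10 = 4.102 mV.
(V_in − V_low)/LSB = (2.1298 − 0)/0.00410156 = 519.2655 → code 519 (round).
Reconstructed: 2.1287109 V.
Difference: 0.00108906 V → 1.089 mV.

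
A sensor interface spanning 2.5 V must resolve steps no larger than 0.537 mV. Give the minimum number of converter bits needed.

13 bits

Number of steps required ≥ 2.5 V / 0.537 mV = 4655.49.
Need 2^N ≥ 4655.49; 2^12 = 4096, 2^13 = 8192.
Minimum N = 13.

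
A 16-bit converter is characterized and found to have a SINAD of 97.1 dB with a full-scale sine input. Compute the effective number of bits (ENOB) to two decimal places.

15.84 bits

ENOB = (SINAD − 1.76) / 6.02 = (97.1 − 1.76)/6.02 = 15.837.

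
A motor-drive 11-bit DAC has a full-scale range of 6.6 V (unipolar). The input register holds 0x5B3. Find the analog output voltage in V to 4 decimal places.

LSB = 6.6 V / 2^11 = 3.223 mV.
Code 0x5B3 = 1459 decimal.
V_out = 0 + 1459 × 0.00322266 V = 4.70186 V.

4.7019 V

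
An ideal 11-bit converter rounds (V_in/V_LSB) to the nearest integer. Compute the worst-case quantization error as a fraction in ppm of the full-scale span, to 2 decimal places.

244.14 ppm

Rounding → worst-case error = ½ LSB = V_FS/2^12, so 1e+06/4096 = 244.141 ppm of full scale.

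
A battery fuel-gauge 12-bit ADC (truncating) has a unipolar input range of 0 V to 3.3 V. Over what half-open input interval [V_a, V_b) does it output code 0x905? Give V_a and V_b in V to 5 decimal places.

[1.86028 V, 1.86108 V)

LSB = 3.3/2^12 = 0.806 mV.
Code 0x905 = 2309 decimal.
V_a = V_low + 2309·LSB = 1.86028 V; V_b = V_low + 2310·LSB = 1.86108 V.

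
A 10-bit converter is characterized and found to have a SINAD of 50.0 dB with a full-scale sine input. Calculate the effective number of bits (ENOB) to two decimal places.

ENOB = (SINAD − 1.76) / 6.02 = (50.0 − 1.76)/6.02 = 8.013.

8.01 bits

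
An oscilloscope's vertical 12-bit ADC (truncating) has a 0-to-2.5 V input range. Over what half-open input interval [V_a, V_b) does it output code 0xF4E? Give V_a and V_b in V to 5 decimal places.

LSB = 2.5/2^12 = 0.610 mV.
Code 0xF4E = 3918 decimal.
V_a = V_low + 3918·LSB = 2.39136 V; V_b = V_low + 3919·LSB = 2.39197 V.

[2.39136 V, 2.39197 V)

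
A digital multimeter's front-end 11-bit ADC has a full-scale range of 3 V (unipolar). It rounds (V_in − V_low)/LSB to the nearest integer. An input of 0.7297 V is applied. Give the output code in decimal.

code 498

Full-scale span = 3 V; LSB = 3/2^11 = 1.465 mV.
(0.7297 − 0) / 0.00146484 = 498.142 LSBs.
Round → code 498.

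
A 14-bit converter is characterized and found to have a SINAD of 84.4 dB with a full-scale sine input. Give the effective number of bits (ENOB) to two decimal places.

13.73 bits

ENOB = (SINAD − 1.76) / 6.02 = (84.4 − 1.76)/6.02 = 13.728.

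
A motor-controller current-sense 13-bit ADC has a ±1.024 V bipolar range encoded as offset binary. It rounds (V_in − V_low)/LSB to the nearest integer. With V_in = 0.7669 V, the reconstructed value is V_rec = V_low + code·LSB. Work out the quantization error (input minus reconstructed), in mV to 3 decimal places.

-0.100 mV

Step size: 2.048 V ÷ 2^13 = 250.00 µV.
Scaled input = 7163.6000 LSBs, so code = 7164.
Reconstructed: 0.767 V.
Difference: -0.0001 V → -0.100 mV.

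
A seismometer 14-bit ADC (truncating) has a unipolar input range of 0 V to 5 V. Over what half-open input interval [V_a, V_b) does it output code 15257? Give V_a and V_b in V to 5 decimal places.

[4.65607 V, 4.65637 V)

LSB = 5/2^14 = 305.18 µV.
V_a = V_low + 15257·LSB = 4.65607 V; V_b = V_low + 15258·LSB = 4.65637 V.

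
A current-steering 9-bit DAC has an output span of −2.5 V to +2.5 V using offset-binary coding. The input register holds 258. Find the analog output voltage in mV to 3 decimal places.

LSB = 5 V / 2^9 = 9.766 mV.
V_out = (−2.5) + 258 × 0.00976562 V = 0.0195312 V.
= 19.531 mV.

19.531 mV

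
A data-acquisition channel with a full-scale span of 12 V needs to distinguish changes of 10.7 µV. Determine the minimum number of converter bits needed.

21 bits

Number of steps required ≥ 12 V / 10.7 µV = 1121495.33.
Need 2^N ≥ 1121495.33; 2^20 = 1048576, 2^21 = 2097152.
Minimum N = 21.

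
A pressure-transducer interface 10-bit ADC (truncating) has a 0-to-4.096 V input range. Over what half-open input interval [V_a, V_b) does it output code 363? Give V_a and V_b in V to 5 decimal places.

[1.45200 V, 1.45600 V)

LSB = 4.096/2^10 = 4.000 mV.
V_a = V_low + 363·LSB = 1.452 V; V_b = V_low + 364·LSB = 1.456 V.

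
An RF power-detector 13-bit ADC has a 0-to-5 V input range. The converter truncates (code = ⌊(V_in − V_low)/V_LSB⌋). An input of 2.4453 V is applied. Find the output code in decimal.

Full-scale span = 5 V; LSB = 5/2^13 = 0.610 mV.
(V_in − V_low)/LSB = (2.4453 − 0) / 0.000610352 = 4006.380.
Floor → code 4006.

code 4006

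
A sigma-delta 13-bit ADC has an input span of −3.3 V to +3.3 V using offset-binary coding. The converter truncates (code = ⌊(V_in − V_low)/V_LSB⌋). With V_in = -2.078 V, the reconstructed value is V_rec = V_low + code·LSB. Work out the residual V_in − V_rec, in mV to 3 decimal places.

0.613 mV

LSB = 6.6/2^13 = 0.806 mV.
Scaled input = 1516.7612 LSBs, so code = 1516.
Code 1516 maps back to (−3.3) + 1516×0.000805664 V = -2.0786133 V.
V_in − V_rec = 0.000613281 V = 0.613 mV.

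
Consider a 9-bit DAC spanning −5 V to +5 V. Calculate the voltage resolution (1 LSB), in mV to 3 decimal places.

19.531 mV

Full-scale span = 10 V.
LSB = 10 / 2^9 = 10 / 512 = 0.0195312 V = 19.531 mV.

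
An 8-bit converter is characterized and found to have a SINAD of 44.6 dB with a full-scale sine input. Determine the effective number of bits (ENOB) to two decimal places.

ENOB = (SINAD − 1.76) / 6.02 = (44.6 − 1.76)/6.02 = 7.116.

7.12 bits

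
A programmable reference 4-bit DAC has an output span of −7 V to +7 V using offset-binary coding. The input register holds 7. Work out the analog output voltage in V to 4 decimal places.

LSB = 14 V / 2^4 = 0.8750 V.
V_out = (−7) + 7 × 0.875 V = -0.875 V.

-0.8750 V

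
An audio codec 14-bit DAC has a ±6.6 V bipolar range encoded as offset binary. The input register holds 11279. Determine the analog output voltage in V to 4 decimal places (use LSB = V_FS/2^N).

2.4871 V

LSB = 13.2 V / 2^14 = 0.806 mV.
V_out = (−6.6) + 11279 × 0.000805664 V = 2.48708 V.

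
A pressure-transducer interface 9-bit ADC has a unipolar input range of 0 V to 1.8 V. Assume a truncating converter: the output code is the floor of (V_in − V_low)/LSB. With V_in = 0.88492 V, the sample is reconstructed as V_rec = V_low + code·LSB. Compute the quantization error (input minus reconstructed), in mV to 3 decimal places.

2.498 mV

Step size: 1.8 V ÷ 2^9 = 3.516 mV.
(V_in − V_low)/LSB = (0.88492 − 0)/0.00351563 = 251.7106 → code 251 (floor).
Reconstructed: 0.88242188 V.
Difference: 0.00249812 V → 2.498 mV.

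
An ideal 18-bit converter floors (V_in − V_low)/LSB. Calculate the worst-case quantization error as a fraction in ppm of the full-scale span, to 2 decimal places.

3.81 ppm

Truncating → worst-case error = 1 LSB = V_FS/2^18, so 1e+06/262144 = 3.8147 ppm of full scale.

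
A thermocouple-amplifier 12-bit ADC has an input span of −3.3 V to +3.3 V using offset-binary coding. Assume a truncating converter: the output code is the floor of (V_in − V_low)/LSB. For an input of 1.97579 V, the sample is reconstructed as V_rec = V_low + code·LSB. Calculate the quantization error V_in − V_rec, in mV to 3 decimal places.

Step size: 6.6 V ÷ 2^12 = 1.611 mV.
(1.97579 − (−3.3))/0.00161133 = 3274.1872; ⌊·⌋ gives code 3274.
Code 3274 maps back to (−3.3) + 3274×0.00161133 V = 1.9754883 V.
V_in − V_rec = 0.000301719 V = 0.302 mV.

0.302 mV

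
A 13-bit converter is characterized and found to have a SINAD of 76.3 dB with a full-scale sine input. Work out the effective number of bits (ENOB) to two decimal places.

12.38 bits

ENOB = (SINAD − 1.76) / 6.02 = (76.3 − 1.76)/6.02 = 12.382.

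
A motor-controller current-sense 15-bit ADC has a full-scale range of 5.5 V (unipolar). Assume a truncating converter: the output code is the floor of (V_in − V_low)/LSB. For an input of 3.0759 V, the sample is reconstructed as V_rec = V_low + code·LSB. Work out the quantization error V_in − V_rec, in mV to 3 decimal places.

Step size: 5.5 V ÷ 2^15 = 167.85 µV.
Scaled input = 18325.6529 LSBs, so code = 18325.
Reconstructed: 3.0757904 V.
Difference: 0.000109595 V → 0.110 mV.

0.110 mV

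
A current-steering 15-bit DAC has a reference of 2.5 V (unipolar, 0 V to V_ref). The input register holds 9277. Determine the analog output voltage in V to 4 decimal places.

LSB = 2.5 V / 2^15 = 76.29 µV.
V_out = 0 + 9277 × 7.62939e-05 V = 0.707779 V.

0.7078 V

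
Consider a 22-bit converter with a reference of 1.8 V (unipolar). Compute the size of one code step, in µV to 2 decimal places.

Full-scale span = 1.8 V.
LSB = 1.8 / 2^22 = 1.8 / 4194304 = 4.29153e-07 V = 0.43 µV.

0.43 µV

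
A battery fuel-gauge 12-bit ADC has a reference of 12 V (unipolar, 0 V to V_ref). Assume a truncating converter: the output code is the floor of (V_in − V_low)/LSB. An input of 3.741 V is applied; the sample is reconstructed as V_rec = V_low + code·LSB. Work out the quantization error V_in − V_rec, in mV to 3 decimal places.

2.719 mV

LSB = 12/2^12 = 2.930 mV.
(3.741 − 0)/0.00292969 = 1276.9280; ⌊·⌋ gives code 1276.
V_rec = 0 + 1276·0.00292969 = 3.7382812 V.
V_in − V_rec = 0.00271875 V = 2.719 mV.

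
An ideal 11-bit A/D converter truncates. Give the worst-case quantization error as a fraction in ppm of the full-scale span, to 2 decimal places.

488.28 ppm

Truncating → worst-case error = 1 LSB = V_FS/2^11, so 1e+06/2048 = 488.281 ppm of full scale.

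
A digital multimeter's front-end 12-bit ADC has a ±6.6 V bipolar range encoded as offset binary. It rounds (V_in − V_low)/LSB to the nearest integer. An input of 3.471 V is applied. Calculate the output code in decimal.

code 3125

Full-scale span = 13.2 V; LSB = 13.2/2^12 = 3.223 mV.
(3.471 − (−6.6)) / 0.00322266 = 3125.062 LSBs.
round(3125.062) = 3125.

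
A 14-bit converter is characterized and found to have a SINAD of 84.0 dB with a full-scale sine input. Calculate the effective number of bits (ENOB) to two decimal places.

ENOB = (SINAD − 1.76) / 6.02 = (84.0 − 1.76)/6.02 = 13.661.

13.66 bits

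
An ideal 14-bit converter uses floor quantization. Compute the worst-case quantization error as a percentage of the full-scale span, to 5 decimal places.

0.00610 %

Truncating → worst-case error = 1 LSB = V_FS/2^14, so 100/16384 = 0.00610352 % of full scale.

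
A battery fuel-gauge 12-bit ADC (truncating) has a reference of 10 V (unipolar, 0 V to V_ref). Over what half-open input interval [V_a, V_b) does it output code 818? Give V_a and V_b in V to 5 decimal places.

[1.99707 V, 1.99951 V)

LSB = 10/2^12 = 2.441 mV.
V_a = V_low + 818·LSB = 1.99707 V; V_b = V_low + 819·LSB = 1.99951 V.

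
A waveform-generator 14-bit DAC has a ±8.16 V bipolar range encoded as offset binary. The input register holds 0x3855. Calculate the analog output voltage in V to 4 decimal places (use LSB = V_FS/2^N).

LSB = 16.32 V / 2^14 = 0.996 mV.
Code 0x3855 = 14421 decimal.
V_out = (−8.16) + 14421 × 0.000996094 V = 6.20467 V.

6.2047 V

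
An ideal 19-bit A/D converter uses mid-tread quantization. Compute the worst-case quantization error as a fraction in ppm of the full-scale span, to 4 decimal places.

0.9537 ppm

Rounding → worst-case error = ½ LSB = V_FS/2^20, so 1e+06/1048576 = 0.953674 ppm of full scale.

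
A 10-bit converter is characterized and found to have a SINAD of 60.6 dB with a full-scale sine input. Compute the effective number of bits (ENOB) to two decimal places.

ENOB = (SINAD − 1.76) / 6.02 = (60.6 − 1.76)/6.02 = 9.774.

9.77 bits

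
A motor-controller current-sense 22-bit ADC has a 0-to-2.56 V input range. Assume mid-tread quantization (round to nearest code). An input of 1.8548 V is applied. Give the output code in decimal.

code 3038904

LSB = 2.56 V / 4194304 = 0.61 µV.
(1.8548 − 0) / 6.10352e-07 = 3038904.320 LSBs.
round(3038904.320) = 3038904.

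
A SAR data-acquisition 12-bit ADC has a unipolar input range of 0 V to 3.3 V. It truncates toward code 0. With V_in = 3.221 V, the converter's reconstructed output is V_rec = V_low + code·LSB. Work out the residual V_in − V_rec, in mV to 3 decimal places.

LSB = 3.3/2^12 = 0.806 mV.
Scaled input = 3997.9442 LSBs, so code = 3997.
V_rec = 0 + 3997·0.000805664 = 3.2202393 V.
Difference: 0.000760742 V → 0.761 mV.

0.761 mV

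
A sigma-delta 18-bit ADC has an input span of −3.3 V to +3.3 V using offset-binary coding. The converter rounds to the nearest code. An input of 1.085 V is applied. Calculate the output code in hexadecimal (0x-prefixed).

LSB = 6.6 V / 262144 = 25.18 µV.
Input sits at 174166.885 steps above V_low.
Round → code 174167.
In hexadecimal (0x-prefixed): 0x2A857.

code 0x2A857 (decimal 174167)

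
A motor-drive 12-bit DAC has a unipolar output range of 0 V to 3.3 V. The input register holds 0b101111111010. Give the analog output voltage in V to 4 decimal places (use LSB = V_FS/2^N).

LSB = 3.3 V / 2^12 = 0.806 mV.
Code 0b101111111010 = 3066 decimal.
V_out = 0 + 3066 × 0.000805664 V = 2.47017 V.

2.4702 V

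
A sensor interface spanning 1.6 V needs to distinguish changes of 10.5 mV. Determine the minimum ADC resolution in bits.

Number of steps required ≥ 1.6 V / 10.5 mV = 152.38.
Need 2^N ≥ 152.38; 2^7 = 128, 2^8 = 256.
Minimum N = 8.

8 bits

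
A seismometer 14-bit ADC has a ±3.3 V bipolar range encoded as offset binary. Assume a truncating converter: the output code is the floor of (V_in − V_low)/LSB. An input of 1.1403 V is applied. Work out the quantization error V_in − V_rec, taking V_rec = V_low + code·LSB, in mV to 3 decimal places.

0.285 mV

LSB = 6.6/2^14 = 402.83 µV.
(V_in − V_low)/LSB = (1.1403 − (−3.3))/0.000402832 = 11022.7084 → code 11022 (floor).
Code 11022 maps back to (−3.3) + 11022×0.000402832 V = 1.1400146 V.
V_in − V_rec = 0.000285352 V = 0.285 mV.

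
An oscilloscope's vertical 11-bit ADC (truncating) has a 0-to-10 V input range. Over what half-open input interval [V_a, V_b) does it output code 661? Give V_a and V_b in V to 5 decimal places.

LSB = 10/2^11 = 4.883 mV.
V_a = V_low + 661·LSB = 3.22754 V; V_b = V_low + 662·LSB = 3.23242 V.

[3.22754 V, 3.23242 V)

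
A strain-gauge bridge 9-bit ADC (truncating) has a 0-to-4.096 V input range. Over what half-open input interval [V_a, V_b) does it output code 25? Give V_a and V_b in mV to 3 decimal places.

LSB = 4.096/2^9 = 8.000 mV.
V_a = V_low + 25·LSB = 0.2 V; V_b = V_low + 26·LSB = 0.208 V.

[200.000 mV, 208.000 mV)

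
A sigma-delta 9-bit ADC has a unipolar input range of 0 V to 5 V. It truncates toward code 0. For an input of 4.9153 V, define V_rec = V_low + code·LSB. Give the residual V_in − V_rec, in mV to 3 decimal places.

Step size: 5 V ÷ 2^9 = 9.766 mV.
(V_in − V_low)/LSB = (4.9153 − 0)/0.00976562 = 503.3267 → code 503 (floor).
Reconstructed: 4.9121094 V.
Error = 4.9153 − 4.9121094 = 0.00319062 V = 3.191 mV.

3.191 mV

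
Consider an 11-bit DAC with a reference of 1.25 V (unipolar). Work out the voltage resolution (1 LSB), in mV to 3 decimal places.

0.610 mV

Full-scale span = 1.25 V.
LSB = 1.25 / 2^11 = 1.25 / 2048 = 0.000610352 V = 0.610 mV.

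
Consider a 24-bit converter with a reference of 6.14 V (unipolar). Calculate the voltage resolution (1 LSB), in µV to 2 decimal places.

0.37 µV

Full-scale span = 6.14 V.
LSB = 6.14 / 2^24 = 6.14 / 16777216 = 3.65973e-07 V = 0.37 µV.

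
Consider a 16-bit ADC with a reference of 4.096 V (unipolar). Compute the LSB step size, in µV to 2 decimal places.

62.50 µV

Full-scale span = 4.096 V.
LSB = 4.096 / 2^16 = 4.096 / 65536 = 6.25e-05 V = 62.50 µV.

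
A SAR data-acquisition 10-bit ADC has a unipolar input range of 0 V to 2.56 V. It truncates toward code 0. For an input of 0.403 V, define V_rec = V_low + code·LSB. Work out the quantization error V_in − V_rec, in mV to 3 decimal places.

0.500 mV

One LSB is 2.56 V / 1024 = 2.500 mV.
Scaled input = 161.2000 LSBs, so code = 161.
V_rec = 0 + 161·0.0025 = 0.4025 V.
Error = 0.403 − 0.4025 = 0.0005 V = 0.500 mV.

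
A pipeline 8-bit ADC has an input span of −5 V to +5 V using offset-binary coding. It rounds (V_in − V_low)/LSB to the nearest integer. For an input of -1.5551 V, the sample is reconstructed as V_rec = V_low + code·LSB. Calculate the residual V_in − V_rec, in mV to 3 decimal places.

7.400 mV

Step size: 10 V ÷ 2^8 = 39.062 mV.
(V_in − V_low)/LSB = (-1.5551 − (−5))/0.0390625 = 88.1894 → code 88 (round).
Reconstructed: -1.5625 V.
V_in − V_rec = 0.0074 V = 7.400 mV.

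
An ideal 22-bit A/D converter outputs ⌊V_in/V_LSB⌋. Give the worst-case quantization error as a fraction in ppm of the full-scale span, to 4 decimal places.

Truncating → worst-case error = 1 LSB = V_FS/2^22, so 1e+06/4194304 = 0.238419 ppm of full scale.

0.2384 ppm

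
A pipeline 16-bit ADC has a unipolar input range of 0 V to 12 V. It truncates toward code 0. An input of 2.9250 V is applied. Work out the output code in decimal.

code 15974

Full-scale span = 12 V; LSB = 12/2^16 = 183.11 µV.
(2.9250 − 0) / 0.000183105 = 15974.400 LSBs.
So the output code is 15974.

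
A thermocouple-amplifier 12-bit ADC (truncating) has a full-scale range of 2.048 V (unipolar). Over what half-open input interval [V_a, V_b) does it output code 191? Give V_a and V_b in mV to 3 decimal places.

LSB = 2.048/2^12 = 0.500 mV.
V_a = V_low + 191·LSB = 0.0955 V; V_b = V_low + 192·LSB = 0.096 V.

[95.500 mV, 96.000 mV)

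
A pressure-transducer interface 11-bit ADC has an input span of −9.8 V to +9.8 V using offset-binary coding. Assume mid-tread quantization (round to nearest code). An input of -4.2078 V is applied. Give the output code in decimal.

code 584

With 2048 levels over 19.6 V, one step is 9.570 mV.
Input sits at 584.328 steps above V_low.
So the output code is 584.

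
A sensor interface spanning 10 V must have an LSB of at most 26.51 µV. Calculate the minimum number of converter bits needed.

19 bits

Number of steps required ≥ 10 V / 26.51 µV = 377216.14.
Need 2^N ≥ 377216.14; 2^18 = 262144, 2^19 = 524288.
Minimum N = 19.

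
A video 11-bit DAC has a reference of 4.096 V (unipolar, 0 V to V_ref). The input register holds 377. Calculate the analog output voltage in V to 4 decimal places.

LSB = 4.096 V / 2^11 = 2.000 mV.
V_out = 0 + 377 × 0.002 V = 0.754 V.

0.7540 V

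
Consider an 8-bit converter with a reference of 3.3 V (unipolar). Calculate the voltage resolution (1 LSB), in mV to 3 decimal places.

12.891 mV

Full-scale span = 3.3 V.
LSB = 3.3 / 2^8 = 3.3 / 256 = 0.0128906 V = 12.891 mV.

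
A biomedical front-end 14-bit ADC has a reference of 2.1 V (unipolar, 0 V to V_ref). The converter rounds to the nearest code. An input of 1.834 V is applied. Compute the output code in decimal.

code 14309

LSB = 2.1 V / 16384 = 128.17 µV.
(1.834 − 0) / 0.000128174 = 14308.693 LSBs.
Round → code 14309.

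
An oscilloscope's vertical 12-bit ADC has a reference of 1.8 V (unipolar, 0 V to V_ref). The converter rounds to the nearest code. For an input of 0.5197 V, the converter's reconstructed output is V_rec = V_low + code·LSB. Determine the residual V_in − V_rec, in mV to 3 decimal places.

Step size: 1.8 V ÷ 2^12 = 439.45 µV.
(V_in − V_low)/LSB = (0.5197 − 0)/0.000439453 = 1182.6062 → code 1183 (round).
V_rec = 0 + 1183·0.000439453 = 0.51987305 V.
Difference: -0.000173047 V → -0.173 mV.

-0.173 mV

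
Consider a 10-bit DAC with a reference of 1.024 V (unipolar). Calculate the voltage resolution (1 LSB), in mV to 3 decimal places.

Full-scale span = 1.024 V.
LSB = 1.024 / 2^10 = 1.024 / 1024 = 0.001 V = 1.000 mV.

1.000 mV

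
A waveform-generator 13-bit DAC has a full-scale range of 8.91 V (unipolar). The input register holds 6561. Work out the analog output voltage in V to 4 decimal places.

LSB = 8.91 V / 2^13 = 1.088 mV.
V_out = 0 + 6561 × 0.00108765 V = 7.13605 V.

7.1360 V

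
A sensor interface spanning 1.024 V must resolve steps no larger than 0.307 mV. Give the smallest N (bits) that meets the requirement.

12 bits

Number of steps required ≥ 1.024 V / 0.307 mV = 3335.50.
Need 2^N ≥ 3335.50; 2^11 = 2048, 2^12 = 4096.
Minimum N = 12.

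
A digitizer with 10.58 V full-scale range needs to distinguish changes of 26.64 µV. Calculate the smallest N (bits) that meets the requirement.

19 bits

Number of steps required ≥ 10.58 V / 26.64 µV = 397147.15.
Need 2^N ≥ 397147.15; 2^18 = 262144, 2^19 = 524288.
Minimum N = 19.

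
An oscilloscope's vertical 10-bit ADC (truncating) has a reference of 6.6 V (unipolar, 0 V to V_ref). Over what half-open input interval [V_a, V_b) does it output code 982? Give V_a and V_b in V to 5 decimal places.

LSB = 6.6/2^10 = 6.445 mV.
V_a = V_low + 982·LSB = 6.3293 V; V_b = V_low + 983·LSB = 6.33574 V.

[6.32930 V, 6.33574 V)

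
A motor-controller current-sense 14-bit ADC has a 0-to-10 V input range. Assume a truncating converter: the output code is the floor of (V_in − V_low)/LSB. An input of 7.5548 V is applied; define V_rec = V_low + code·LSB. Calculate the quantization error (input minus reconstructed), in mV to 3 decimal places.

One LSB is 10 V / 16384 = 0.610 mV.
(V_in − V_low)/LSB = (7.5548 − 0)/0.000610352 = 12377.7843 → code 12377 (floor).
Code 12377 maps back to 0 + 12377×0.000610352 V = 7.5543213 V.
Difference: 0.000478711 V → 0.479 mV.

0.479 mV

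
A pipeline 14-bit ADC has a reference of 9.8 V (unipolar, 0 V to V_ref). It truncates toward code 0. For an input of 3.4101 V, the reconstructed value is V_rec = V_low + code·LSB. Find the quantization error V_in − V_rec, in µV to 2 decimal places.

78.03 µV

LSB = 9.8/2^14 = 0.598 mV.
(V_in − V_low)/LSB = (3.4101 − 0)/0.000598145 = 5701.1304 → code 5701 (floor).
Reconstructed: 3.410022 V.
V_in − V_rec = 7.80273e-05 V = 78.03 µV.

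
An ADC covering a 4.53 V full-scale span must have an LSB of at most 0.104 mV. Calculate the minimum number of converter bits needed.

16 bits

Number of steps required ≥ 4.53 V / 0.104 mV = 43557.69.
Need 2^N ≥ 43557.69; 2^15 = 32768, 2^16 = 65536.
Minimum N = 16.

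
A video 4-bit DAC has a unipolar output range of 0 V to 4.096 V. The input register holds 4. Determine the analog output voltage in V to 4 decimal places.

1.0240 V

LSB = 4.096 V / 2^4 = 256.000 mV.
V_out = 0 + 4 × 0.256 V = 1.024 V.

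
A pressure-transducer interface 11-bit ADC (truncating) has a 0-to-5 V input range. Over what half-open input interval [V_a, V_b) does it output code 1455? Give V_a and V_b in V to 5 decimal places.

LSB = 5/2^11 = 2.441 mV.
V_a = V_low + 1455·LSB = 3.55225 V; V_b = V_low + 1456·LSB = 3.55469 V.

[3.55225 V, 3.55469 V)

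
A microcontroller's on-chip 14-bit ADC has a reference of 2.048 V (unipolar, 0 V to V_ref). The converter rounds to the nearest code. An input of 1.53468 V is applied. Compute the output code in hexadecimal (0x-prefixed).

Full-scale span = 2.048 V; LSB = 2.048/2^14 = 125.00 µV.
(V_in − V_low)/LSB = (1.53468 − 0) / 0.000125 = 12277.440.
round(12277.440) = 12277.
In hexadecimal (0x-prefixed): 0x2FF5.

code 0x2FF5 (decimal 12277)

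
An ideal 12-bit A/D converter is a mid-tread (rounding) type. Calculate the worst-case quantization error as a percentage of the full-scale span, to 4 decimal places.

0.0122 %

Rounding → worst-case error = ½ LSB = V_FS/2^13, so 100/8192 = 0.012207 % of full scale.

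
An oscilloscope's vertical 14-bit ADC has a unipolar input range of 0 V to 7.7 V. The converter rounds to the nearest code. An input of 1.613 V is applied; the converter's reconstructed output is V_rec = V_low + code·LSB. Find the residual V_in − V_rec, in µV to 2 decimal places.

60.55 µV

Step size: 7.7 V ÷ 2^14 = 469.97 µV.
(1.613 − 0)/0.000469971 = 3432.1288; round gives code 3432.
Code 3432 maps back to 0 + 3432×0.000469971 V = 1.6129395 V.
Error = 1.613 − 1.6129395 = 6.05469e-05 V = 60.55 µV.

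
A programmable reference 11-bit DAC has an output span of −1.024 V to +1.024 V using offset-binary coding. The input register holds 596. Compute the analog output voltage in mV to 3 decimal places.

-428.000 mV

LSB = 2.048 V / 2^11 = 1.000 mV.
V_out = (−1.024) + 596 × 0.001 V = -0.428 V.
= -428.000 mV.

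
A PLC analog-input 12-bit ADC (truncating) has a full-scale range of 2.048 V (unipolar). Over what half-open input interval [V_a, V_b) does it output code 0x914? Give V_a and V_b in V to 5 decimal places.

[1.16200 V, 1.16250 V)

LSB = 2.048/2^12 = 0.500 mV.
Code 0x914 = 2324 decimal.
V_a = V_low + 2324·LSB = 1.162 V; V_b = V_low + 2325·LSB = 1.1625 V.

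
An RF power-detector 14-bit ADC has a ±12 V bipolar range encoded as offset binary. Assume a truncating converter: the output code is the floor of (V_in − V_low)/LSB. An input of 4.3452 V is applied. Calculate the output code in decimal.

With 16384 levels over 24 V, one step is 1.465 mV.
(4.3452 − (−12)) / 0.00146484 = 11158.323 LSBs.
So the output code is 11158.

code 11158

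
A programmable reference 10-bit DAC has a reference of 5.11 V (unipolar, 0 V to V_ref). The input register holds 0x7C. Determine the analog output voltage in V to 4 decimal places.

LSB = 5.11 V / 2^10 = 4.990 mV.
Code 0x7C = 124 decimal.
V_out = 0 + 124 × 0.00499023 V = 0.618789 V.

0.6188 V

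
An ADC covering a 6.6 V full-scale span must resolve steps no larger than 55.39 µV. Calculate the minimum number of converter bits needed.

Number of steps required ≥ 6.6 V / 55.39 µV = 119155.08.
Need 2^N ≥ 119155.08; 2^16 = 65536, 2^17 = 131072.
Minimum N = 17.

17 bits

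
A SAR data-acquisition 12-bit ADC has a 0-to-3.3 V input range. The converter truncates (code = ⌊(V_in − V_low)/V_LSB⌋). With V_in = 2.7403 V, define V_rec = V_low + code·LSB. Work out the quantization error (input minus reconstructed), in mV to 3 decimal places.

One LSB is 3.3 V / 4096 = 0.806 mV.
(V_in − V_low)/LSB = (2.7403 − 0)/0.000805664 = 3401.2936 → code 3401 (floor).
Reconstructed: 2.7400635 V.
Difference: 0.000236523 V → 0.237 mV.

0.237 mV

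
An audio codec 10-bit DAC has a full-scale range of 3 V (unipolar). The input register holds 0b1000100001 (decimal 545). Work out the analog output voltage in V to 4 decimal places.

1.5967 V

LSB = 3 V / 2^10 = 2.930 mV.
Code 0b1000100001 = 545 decimal.
V_out = 0 + 545 × 0.00292969 V = 1.59668 V.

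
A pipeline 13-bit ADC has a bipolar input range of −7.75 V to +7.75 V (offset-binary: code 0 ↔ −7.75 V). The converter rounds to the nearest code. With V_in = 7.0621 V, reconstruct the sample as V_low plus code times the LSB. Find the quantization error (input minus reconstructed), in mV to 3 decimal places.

0.821 mV

LSB = 15.5/2^13 = 1.892 mV.
(V_in − V_low)/LSB = (7.0621 − (−7.75))/0.00189209 = 7828.4338 → code 7828 (round).
Code 7828 maps back to (−7.75) + 7828×0.00189209 V = 7.0612793 V.
Error = 7.0621 − 7.0612793 = 0.000820703 V = 0.821 mV.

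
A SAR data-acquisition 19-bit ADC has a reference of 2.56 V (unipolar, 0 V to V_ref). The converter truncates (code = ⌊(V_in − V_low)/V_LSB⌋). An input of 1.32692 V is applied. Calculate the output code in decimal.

code 271753

LSB = 2.56 V / 524288 = 4.88 µV.
(V_in − V_low)/LSB = (1.32692 − 0) / 4.88281e-06 = 271753.216.
So the output code is 271753.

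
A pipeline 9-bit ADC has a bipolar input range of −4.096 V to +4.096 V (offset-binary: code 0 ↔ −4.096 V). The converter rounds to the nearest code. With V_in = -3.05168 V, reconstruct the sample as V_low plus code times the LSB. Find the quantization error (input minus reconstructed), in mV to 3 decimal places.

4.320 mV

Step size: 8.192 V ÷ 2^9 = 16.000 mV.
(V_in − V_low)/LSB = (-3.05168 − (−4.096))/0.016 = 65.2700 → code 65 (round).
Reconstructed: -3.056 V.
V_in − V_rec = 0.00432 V = 4.320 mV.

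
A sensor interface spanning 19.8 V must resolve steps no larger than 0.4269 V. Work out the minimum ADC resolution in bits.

Number of steps required ≥ 19.8 V / 0.4269 V = 46.38.
Need 2^N ≥ 46.38; 2^5 = 32, 2^6 = 64.
Minimum N = 6.

6 bits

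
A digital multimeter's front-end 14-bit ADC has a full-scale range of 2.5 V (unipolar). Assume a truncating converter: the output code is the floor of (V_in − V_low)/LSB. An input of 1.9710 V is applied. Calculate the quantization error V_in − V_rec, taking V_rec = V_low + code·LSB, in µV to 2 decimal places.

One LSB is 2.5 V / 16384 = 152.59 µV.
(1.9710 − 0)/0.000152588 = 12917.1456; ⌊·⌋ gives code 12917.
Code 12917 maps back to 0 + 12917×0.000152588 V = 1.9709778 V.
V_in − V_rec = 2.22168e-05 V = 22.22 µV.

22.22 µV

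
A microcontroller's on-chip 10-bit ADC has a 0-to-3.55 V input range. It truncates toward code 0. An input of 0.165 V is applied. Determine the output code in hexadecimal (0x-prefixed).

Full-scale span = 3.55 V; LSB = 3.55/2^10 = 3.467 mV.
(V_in − V_low)/LSB = (0.165 − 0) / 0.0034668 = 47.594.
Floor → code 47.
In hexadecimal (0x-prefixed): 0x2F.

code 0x2F (decimal 47)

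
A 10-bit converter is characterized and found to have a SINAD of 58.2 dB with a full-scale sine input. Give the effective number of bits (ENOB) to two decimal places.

ENOB = (SINAD − 1.76) / 6.02 = (58.2 − 1.76)/6.02 = 9.375.

9.38 bits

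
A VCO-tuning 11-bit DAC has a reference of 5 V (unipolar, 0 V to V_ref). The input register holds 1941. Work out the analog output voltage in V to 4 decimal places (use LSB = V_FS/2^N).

LSB = 5 V / 2^11 = 2.441 mV.
V_out = 0 + 1941 × 0.00244141 V = 4.73877 V.

4.7388 V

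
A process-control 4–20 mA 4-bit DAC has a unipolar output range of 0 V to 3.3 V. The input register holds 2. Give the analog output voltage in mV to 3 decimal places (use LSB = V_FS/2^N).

LSB = 3.3 V / 2^4 = 206.250 mV.
V_out = 0 + 2 × 0.20625 V = 0.4125 V.
= 412.500 mV.

412.500 mV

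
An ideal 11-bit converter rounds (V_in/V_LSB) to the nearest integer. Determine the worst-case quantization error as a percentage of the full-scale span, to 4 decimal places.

Rounding → worst-case error = ½ LSB = V_FS/2^12, so 100/4096 = 0.0244141 % of full scale.

0.0244 %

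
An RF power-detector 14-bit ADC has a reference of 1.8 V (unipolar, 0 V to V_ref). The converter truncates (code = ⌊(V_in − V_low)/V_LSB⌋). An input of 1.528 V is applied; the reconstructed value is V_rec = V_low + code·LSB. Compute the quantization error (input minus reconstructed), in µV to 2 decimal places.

21.48 µV

LSB = 1.8/2^14 = 109.86 µV.
Scaled input = 13908.1956 LSBs, so code = 13908.
Code 13908 maps back to 0 + 13908×0.000109863 V = 1.5279785 V.
Error = 1.528 − 1.5279785 = 2.14844e-05 V = 21.48 µV.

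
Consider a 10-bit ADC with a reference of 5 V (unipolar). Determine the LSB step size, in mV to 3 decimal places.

4.883 mV

Full-scale span = 5 V.
LSB = 5 / 2^10 = 5 / 1024 = 0.00488281 V = 4.883 mV.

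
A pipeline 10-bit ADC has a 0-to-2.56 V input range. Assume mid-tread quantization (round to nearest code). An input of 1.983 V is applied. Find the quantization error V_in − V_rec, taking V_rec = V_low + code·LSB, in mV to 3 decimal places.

0.500 mV

One LSB is 2.56 V / 1024 = 2.500 mV.
Scaled input = 793.2000 LSBs, so code = 793.
Reconstructed: 1.9825 V.
V_in − V_rec = 0.0005 V = 0.500 mV.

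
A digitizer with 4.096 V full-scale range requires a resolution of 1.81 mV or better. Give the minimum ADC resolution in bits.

12 bits

Number of steps required ≥ 4.096 V / 1.81 mV = 2262.98.
Need 2^N ≥ 2262.98; 2^11 = 2048, 2^12 = 4096.
Minimum N = 12.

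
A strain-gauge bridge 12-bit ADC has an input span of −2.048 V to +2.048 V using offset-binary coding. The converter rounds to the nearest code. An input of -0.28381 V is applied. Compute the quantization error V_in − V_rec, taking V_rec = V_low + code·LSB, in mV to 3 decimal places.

0.190 mV

One LSB is 4.096 V / 4096 = 1.000 mV.
Scaled input = 1764.1900 LSBs, so code = 1764.
V_rec = (−2.048) + 1764·0.001 = -0.284 V.
Difference: 0.00019 V → 0.190 mV.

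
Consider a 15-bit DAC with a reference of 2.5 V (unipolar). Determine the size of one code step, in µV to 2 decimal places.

Full-scale span = 2.5 V.
LSB = 2.5 / 2^15 = 2.5 / 32768 = 7.62939e-05 V = 76.29 µV.

76.29 µV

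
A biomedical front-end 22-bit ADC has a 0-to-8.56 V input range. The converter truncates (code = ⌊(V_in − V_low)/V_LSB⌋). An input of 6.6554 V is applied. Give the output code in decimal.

LSB = 8.56 V / 4194304 = 2.04 µV.
Input sits at 3261071.360 steps above V_low.
So the output code is 3261071.

code 3261071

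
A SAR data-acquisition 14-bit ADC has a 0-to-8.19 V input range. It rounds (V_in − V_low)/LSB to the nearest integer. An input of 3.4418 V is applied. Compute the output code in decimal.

code 6885

LSB = 8.19 V / 16384 = 499.88 µV.
Input sits at 6885.281 steps above V_low.
Round → code 6885.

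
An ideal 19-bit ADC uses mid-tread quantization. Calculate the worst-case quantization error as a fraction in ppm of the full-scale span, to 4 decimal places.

0.9537 ppm

Rounding → worst-case error = ½ LSB = V_FS/2^20, so 1e+06/1048576 = 0.953674 ppm of full scale.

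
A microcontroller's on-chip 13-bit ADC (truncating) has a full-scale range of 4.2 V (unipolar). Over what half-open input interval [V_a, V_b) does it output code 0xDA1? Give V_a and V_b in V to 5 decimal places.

[1.78879 V, 1.78931 V)

LSB = 4.2/2^13 = 0.513 mV.
Code 0xDA1 = 3489 decimal.
V_a = V_low + 3489·LSB = 1.78879 V; V_b = V_low + 3490·LSB = 1.78931 V.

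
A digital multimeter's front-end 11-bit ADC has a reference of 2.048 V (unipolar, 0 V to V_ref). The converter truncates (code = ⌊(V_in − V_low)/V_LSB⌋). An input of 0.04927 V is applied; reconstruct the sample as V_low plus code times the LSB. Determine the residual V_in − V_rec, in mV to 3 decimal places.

0.270 mV

Step size: 2.048 V ÷ 2^11 = 1.000 mV.
(0.04927 − 0)/0.001 = 49.2700; ⌊·⌋ gives code 49.
Reconstructed: 0.049 V.
Error = 0.04927 − 0.049 = 0.00027 V = 0.270 mV.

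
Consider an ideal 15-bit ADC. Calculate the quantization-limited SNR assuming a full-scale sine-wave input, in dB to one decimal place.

92.1 dB

SNR ≈ 6.02·N + 1.76 dB = 6.02·15 + 1.76 = 92.06 dB.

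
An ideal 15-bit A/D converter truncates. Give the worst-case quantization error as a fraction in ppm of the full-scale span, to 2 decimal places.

30.52 ppm

Truncating → worst-case error = 1 LSB = V_FS/2^15, so 1e+06/32768 = 30.5176 ppm of full scale.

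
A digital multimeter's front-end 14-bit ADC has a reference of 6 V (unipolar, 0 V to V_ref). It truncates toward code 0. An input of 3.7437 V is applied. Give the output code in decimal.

code 10222

Full-scale span = 6 V; LSB = 6/2^14 = 366.21 µV.
Input sits at 10222.797 steps above V_low.
Floor → code 10222.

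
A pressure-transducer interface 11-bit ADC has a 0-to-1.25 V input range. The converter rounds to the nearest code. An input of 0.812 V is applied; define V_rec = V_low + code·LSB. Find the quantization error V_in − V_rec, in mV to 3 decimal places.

0.232 mV

Step size: 1.25 V ÷ 2^11 = 0.610 mV.
(0.812 − 0)/0.000610352 = 1330.3808; round gives code 1330.
Code 1330 maps back to 0 + 1330×0.000610352 V = 0.81176758 V.
V_in − V_rec = 0.000232422 V = 0.232 mV.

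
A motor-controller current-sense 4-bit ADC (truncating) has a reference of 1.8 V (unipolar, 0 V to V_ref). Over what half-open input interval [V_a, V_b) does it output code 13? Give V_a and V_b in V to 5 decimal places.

[1.46250 V, 1.57500 V)

LSB = 1.8/2^4 = 112.500 mV.
V_a = V_low + 13·LSB = 1.4625 V; V_b = V_low + 14·LSB = 1.575 V.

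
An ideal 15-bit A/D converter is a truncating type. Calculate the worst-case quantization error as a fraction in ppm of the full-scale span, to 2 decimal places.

30.52 ppm

Truncating → worst-case error = 1 LSB = V_FS/2^15, so 1e+06/32768 = 30.5176 ppm of full scale.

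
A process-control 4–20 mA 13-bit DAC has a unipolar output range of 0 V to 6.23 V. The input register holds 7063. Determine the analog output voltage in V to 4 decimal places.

5.3714 V

LSB = 6.23 V / 2^13 = 0.760 mV.
V_out = 0 + 7063 × 0.000760498 V = 5.3714 V.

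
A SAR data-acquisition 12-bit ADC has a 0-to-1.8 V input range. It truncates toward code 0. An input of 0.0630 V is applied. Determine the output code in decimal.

code 143

LSB = 1.8 V / 4096 = 439.45 µV.
Input sits at 143.360 steps above V_low.
Floor → code 143.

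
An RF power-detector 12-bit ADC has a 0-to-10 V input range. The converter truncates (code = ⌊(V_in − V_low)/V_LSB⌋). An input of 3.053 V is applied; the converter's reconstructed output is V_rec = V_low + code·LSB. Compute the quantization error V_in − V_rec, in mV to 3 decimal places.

1.242 mV

Step size: 10 V ÷ 2^12 = 2.441 mV.
(V_in − V_low)/LSB = (3.053 − 0)/0.00244141 = 1250.5088 → code 1250 (floor).
Reconstructed: 3.0517578 V.
V_in − V_rec = 0.00124219 V = 1.242 mV.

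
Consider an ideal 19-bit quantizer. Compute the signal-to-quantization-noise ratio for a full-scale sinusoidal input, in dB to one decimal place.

SNR ≈ 6.02·N + 1.76 dB = 6.02·19 + 1.76 = 116.14 dB.

116.1 dB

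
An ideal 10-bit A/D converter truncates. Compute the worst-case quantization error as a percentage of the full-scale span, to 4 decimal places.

Truncating → worst-case error = 1 LSB = V_FS/2^10, so 100/1024 = 0.0976562 % of full scale.

0.0977 %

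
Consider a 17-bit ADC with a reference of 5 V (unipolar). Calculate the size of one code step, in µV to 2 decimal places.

Full-scale span = 5 V.
LSB = 5 / 2^17 = 5 / 131072 = 3.8147e-05 V = 38.15 µV.

38.15 µV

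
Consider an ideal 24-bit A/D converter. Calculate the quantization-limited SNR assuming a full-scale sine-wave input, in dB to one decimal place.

SNR ≈ 6.02·N + 1.76 dB = 6.02·24 + 1.76 = 146.24 dB.

146.2 dB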